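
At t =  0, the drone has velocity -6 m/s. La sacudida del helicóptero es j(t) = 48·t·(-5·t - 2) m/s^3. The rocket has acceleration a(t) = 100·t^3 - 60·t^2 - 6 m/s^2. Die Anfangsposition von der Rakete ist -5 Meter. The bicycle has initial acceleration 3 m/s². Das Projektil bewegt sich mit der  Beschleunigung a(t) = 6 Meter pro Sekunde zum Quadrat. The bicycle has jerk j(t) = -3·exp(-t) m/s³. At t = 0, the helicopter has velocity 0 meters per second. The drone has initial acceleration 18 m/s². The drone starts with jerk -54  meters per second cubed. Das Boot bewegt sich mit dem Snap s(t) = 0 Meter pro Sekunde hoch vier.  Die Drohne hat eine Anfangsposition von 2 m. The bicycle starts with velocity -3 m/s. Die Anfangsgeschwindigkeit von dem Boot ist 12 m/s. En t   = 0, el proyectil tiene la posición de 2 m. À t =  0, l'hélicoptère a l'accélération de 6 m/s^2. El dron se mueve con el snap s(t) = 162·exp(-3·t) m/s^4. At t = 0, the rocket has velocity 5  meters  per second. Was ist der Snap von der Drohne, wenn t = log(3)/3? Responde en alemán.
Aus der Gleichung für den Snap s(t) = 162·exp(-3·t), setzen wir t = log(3)/3 ein und erhalten s = 54.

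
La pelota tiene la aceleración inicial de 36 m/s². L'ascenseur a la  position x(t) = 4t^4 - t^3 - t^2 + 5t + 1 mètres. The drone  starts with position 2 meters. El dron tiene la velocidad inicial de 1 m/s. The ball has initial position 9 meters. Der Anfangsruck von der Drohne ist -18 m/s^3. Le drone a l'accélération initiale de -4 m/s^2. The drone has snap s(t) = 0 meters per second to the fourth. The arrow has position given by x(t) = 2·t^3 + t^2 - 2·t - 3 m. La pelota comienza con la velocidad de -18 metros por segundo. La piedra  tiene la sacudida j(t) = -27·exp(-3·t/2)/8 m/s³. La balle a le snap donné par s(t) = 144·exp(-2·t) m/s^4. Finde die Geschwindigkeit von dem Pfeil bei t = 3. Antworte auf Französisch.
Nous devons dériver notre équation de la position x(t) = 2·t^3 + t^2 - 2·t - 3 1 fois. En dérivant la position, nous obtenons la vitesse: v(t) = 6·t^2 + 2·t - 2. En utilisant v(t) = 6·t^2 + 2·t - 2 et en substituant t = 3, nous trouvons v = 58.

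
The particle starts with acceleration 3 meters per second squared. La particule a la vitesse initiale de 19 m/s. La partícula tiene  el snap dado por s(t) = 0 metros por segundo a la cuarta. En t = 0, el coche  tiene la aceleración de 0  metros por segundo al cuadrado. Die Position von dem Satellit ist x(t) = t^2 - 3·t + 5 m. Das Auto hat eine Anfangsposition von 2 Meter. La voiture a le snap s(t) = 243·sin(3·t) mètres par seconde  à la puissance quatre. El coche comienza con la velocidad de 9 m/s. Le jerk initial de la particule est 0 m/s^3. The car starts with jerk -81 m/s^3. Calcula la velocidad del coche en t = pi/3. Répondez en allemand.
Wir müssen unsere Gleichung für den Snap s(t) = 243·sin(3·t) 3-mal integrieren. Durch Integration von dem Snap und Verwendung der Anfangsbedingung j(0) = -81, erhalten wir j(t) = -81·cos(3·t). Durch Integration von dem Ruck und Verwendung der Anfangsbedingung a(0) = 0, erhalten wir a(t) = -27·sin(3·t). Die Stammfunktion von der Beschleunigung ist die Geschwindigkeit. Mit v(0) = 9 erhalten wir v(t) = 9·cos(3·t). Aus der Gleichung für die Geschwindigkeit v(t) = 9·cos(3·t), setzen wir t = pi/3 ein und erhalten v = -9.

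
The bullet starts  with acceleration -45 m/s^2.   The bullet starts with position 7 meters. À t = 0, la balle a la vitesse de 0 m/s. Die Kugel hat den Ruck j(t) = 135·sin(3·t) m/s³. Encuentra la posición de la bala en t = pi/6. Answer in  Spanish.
Debemos encontrar la integral de nuestra ecuación de la sacudida j(t) = 135·sin(3·t) 3 veces. Tomando ∫j(t)dt y aplicando a(0) = -45, encontramos a(t) = -45·cos(3·t). La integral de la aceleración, con v(0) = 0, da la velocidad: v(t) = -15·sin(3·t). Integrando la velocidad y usando la condición inicial x(0) = 7, obtenemos x(t) = 5·cos(3·t) + 2. Usando x(t) = 5·cos(3·t) + 2 y sustituyendo t = pi/6, encontramos x = 2.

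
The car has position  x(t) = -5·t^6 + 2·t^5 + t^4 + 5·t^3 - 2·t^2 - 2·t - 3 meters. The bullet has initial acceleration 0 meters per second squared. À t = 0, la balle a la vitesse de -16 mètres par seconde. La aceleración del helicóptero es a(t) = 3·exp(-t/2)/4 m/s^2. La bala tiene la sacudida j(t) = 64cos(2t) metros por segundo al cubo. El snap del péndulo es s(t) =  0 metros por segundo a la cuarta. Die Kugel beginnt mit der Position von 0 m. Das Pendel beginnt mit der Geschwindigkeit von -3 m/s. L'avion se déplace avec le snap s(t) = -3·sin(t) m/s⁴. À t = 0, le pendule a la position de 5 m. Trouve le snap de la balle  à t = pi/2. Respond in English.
We must differentiate our jerk equation j(t) = 64·cos(2·t) 1 time. The derivative of jerk gives snap: s(t) = -128·sin(2·t). Using s(t) = -128·sin(2·t) and substituting t = pi/2, we find s = 0.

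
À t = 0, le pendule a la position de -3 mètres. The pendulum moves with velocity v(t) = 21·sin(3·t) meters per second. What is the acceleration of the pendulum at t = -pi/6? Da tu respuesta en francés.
Nous devons dériver notre équation de la vitesse v(t) = 21·sin(3·t) 1 fois. En prenant d/dt de v(t), nous trouvons a(t) = 63·cos(3·t). En utilisant a(t) = 63·cos(3·t) et en substituant t = -pi/6, nous trouvons a = 0.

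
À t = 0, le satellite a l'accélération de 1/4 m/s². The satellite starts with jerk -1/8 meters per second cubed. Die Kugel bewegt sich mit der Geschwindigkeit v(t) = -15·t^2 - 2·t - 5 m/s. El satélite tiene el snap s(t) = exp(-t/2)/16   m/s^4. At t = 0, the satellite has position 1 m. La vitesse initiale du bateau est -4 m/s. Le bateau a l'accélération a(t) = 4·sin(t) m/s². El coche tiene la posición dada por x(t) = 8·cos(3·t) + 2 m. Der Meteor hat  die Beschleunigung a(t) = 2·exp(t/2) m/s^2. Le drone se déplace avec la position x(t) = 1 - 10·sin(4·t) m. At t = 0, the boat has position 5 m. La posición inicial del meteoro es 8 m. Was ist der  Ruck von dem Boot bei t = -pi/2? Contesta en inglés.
We must differentiate our acceleration equation a(t) = 4·sin(t) 1 time. Differentiating acceleration, we get jerk: j(t) = 4·cos(t). From the given jerk equation j(t) = 4·cos(t), we substitute t = -pi/2 to get j = 0.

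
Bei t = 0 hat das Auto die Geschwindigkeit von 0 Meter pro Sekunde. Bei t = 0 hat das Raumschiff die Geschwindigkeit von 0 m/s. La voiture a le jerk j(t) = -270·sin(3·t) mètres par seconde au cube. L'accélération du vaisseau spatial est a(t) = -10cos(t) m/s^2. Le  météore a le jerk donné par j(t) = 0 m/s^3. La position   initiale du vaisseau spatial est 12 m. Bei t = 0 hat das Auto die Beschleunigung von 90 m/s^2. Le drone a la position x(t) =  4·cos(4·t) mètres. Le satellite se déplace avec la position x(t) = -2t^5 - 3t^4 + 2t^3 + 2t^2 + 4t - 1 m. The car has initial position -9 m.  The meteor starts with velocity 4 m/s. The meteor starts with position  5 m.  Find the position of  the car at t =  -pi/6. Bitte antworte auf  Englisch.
To find the answer, we compute 3 integrals of j(t) = -270·sin(3·t). Taking ∫j(t)dt and applying a(0) = 90, we find a(t) = 90·cos(3·t). Taking ∫a(t)dt and applying v(0) = 0, we find v(t) = 30·sin(3·t). Taking ∫v(t)dt and applying x(0) = -9, we find x(t) = 1 - 10·cos(3·t). Using x(t) = 1 - 10·cos(3·t) and substituting t = -pi/6, we find x = 1.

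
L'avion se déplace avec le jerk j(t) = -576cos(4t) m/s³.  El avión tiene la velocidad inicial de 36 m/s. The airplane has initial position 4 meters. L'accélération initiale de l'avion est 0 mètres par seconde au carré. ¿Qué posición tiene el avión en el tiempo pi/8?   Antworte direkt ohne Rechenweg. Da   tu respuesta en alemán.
x(pi/8) = 13.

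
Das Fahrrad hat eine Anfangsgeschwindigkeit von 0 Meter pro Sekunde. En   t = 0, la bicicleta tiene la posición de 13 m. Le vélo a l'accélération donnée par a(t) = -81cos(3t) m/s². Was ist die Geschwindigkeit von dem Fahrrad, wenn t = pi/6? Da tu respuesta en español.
Partiendo de la aceleración a(t) = -81·cos(3·t), tomamos 1 integral. Tomando ∫a(t)dt y aplicando v(0) = 0, encontramos v(t) = -27·sin(3·t). Usando v(t) = -27·sin(3·t) y sustituyendo t = pi/6, encontramos v = -27.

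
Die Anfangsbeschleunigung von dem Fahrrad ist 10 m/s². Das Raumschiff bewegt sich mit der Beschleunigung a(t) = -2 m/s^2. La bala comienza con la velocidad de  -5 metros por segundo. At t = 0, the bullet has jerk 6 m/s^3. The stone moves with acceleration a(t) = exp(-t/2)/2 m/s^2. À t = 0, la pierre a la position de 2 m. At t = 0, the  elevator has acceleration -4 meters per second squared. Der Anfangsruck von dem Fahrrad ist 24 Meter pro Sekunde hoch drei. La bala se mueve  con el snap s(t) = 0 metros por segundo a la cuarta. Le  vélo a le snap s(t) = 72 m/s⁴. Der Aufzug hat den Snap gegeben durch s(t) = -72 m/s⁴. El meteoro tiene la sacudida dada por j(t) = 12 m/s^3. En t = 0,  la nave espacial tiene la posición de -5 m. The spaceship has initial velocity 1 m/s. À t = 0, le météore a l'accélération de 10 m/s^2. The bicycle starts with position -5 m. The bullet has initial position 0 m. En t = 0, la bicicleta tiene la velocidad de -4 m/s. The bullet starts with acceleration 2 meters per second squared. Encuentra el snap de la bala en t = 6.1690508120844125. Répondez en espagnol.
De la ecuación del snap s(t) = 0, sustituimos t = 6.1690508120844125 para obtener s = 0.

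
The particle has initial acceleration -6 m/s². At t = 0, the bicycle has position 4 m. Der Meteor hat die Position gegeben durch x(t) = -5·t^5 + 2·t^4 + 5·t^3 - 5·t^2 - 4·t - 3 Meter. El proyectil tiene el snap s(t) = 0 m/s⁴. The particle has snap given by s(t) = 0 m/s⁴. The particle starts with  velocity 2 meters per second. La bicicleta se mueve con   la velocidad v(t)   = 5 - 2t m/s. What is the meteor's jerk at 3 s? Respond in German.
Wir müssen unsere Gleichung für die Position x(t) = -5·t^5 + 2·t^4 + 5·t^3 - 5·t^2 - 4·t - 3 3-mal ableiten. Durch Ableiten von der Position erhalten wir die Geschwindigkeit: v(t) = -25·t^4 + 8·t^3 + 15·t^2 - 10·t - 4. Mit d/dt von v(t) finden wir a(t) = -100·t^3 + 24·t^2 + 30·t - 10. Durch Ableiten von der Beschleunigung erhalten wir den Ruck: j(t) = -300·t^2 + 48·t + 30. Aus der Gleichung für den Ruck j(t) = -300·t^2 + 48·t + 30, setzen wir t = 3 ein und erhalten j = -2526.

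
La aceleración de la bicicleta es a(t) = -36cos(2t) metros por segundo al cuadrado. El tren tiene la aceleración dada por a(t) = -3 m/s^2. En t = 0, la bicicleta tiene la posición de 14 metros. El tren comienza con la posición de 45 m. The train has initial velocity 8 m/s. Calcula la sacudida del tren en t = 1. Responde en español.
Partiendo de la aceleración a(t) = -3, tomamos 1 derivada. Tomando d/dt de a(t), encontramos j(t) = 0. De la ecuación de la sacudida j(t) = 0, sustituimos t = 1 para obtener j = 0.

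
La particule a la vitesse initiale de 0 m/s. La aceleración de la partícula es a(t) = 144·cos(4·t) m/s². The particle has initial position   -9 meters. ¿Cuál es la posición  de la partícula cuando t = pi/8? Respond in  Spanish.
Partiendo de la aceleración a(t) = 144·cos(4·t), tomamos 2 integrales. Tomando ∫a(t)dt y aplicando v(0) = 0, encontramos v(t) = 36·sin(4·t). La integral de la velocidad es la posición. Usando x(0) = -9, obtenemos x(t) = -9·cos(4·t). De la ecuación de la posición x(t) = -9·cos(4·t), sustituimos t = pi/8 para obtener x = 0.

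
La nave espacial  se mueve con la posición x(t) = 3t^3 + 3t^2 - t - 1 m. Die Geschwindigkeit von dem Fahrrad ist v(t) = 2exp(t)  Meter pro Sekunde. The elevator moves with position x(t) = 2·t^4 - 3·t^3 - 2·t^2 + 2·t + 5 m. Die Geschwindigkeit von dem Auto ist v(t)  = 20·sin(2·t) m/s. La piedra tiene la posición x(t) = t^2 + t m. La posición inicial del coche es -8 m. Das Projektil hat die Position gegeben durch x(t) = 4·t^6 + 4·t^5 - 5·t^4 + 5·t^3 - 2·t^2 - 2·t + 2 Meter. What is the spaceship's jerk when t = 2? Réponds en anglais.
We must differentiate our position equation x(t) = 3·t^3 + 3·t^2 - t - 1 3 times. Taking d/dt of x(t), we find v(t) = 9·t^2 + 6·t - 1. Differentiating velocity, we get acceleration: a(t) = 18·t + 6. Taking d/dt of a(t), we find j(t) = 18. From the given jerk equation j(t) = 18, we substitute t = 2 to get j = 18.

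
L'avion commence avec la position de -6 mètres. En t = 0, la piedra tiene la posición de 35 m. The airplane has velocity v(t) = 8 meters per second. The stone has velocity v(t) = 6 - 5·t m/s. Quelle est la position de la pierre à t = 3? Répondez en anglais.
Starting from velocity v(t) = 6 - 5·t, we take 1 integral. Taking ∫v(t)dt and applying x(0) = 35, we find x(t) = -5·t^2/2 + 6·t + 35. Using x(t) = -5·t^2/2 + 6·t + 35 and substituting t = 3, we find x = 61/2.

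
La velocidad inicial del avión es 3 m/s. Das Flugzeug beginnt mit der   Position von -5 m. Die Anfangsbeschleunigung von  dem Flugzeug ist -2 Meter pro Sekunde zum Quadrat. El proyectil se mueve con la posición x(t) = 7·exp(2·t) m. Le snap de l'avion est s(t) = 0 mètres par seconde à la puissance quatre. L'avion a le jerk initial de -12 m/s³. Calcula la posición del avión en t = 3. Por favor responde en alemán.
Wir müssen die Stammfunktion unserer Gleichung für den Snap s(t) = 0 4-mal finden. Die Stammfunktion von dem Snap ist der Ruck. Mit j(0) = -12 erhalten wir j(t) = -12. Die Stammfunktion von dem Ruck, mit a(0) = -2, ergibt die Beschleunigung: a(t) = -12·t - 2. Die Stammfunktion von der Beschleunigung, mit v(0) = 3, ergibt die Geschwindigkeit: v(t) = -6·t^2 - 2·t + 3. Durch Integration von der Geschwindigkeit und Verwendung der Anfangsbedingung x(0) = -5, erhalten wir x(t) = -2·t^3 - t^2 + 3·t - 5. Mit x(t) = -2·t^3 - t^2 + 3·t - 5 und Einsetzen von t = 3, finden wir x = -59.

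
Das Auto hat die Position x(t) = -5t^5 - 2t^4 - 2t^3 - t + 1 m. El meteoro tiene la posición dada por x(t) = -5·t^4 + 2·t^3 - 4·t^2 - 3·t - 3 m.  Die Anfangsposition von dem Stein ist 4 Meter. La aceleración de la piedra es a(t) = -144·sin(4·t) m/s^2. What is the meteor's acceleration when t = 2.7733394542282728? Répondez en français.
Nous devons dériver notre équation de la position x(t) = -5·t^4 + 2·t^3 - 4·t^2 - 3·t - 3 2 fois. En prenant d/dt de x(t), nous trouvons v(t) = -20·t^3 + 6·t^2 - 8·t - 3. En prenant d/dt de v(t), nous trouvons a(t) = -60·t^2 + 12·t - 8. Nous avons l'accélération a(t) = -60·t^2 + 12·t - 8. En substituant t = 2.7733394542282728: a(2.7733394542282728) = -436.204630252011.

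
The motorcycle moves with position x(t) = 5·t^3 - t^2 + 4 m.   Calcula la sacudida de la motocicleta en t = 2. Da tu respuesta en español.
Partiendo de la posición x(t) = 5·t^3 - t^2 + 4, tomamos 3 derivadas. La derivada de la posición da la velocidad: v(t) = 15·t^2 - 2·t. Tomando d/dt de v(t), encontramos a(t) = 30·t - 2. Tomando d/dt de a(t), encontramos j(t) = 30. Tenemos la sacudida j(t) = 30. Sustituyendo t = 2: j(2) = 30.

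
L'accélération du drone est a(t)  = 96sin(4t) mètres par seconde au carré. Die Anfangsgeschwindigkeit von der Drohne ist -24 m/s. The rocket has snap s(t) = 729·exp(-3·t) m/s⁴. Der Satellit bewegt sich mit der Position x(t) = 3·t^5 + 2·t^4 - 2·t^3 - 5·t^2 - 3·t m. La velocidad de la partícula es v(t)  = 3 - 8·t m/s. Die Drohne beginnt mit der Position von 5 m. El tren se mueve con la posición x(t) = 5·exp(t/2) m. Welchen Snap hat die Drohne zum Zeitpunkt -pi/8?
Wir müssen unsere Gleichung für die Beschleunigung a(t) = 96·sin(4·t) 2-mal ableiten. Durch Ableiten von der Beschleunigung erhalten wir den Ruck: j(t) = 384·cos(4·t). Mit d/dt von j(t) finden wir s(t) = -1536·sin(4·t). Wir haben den Snap s(t) = -1536·sin(4·t). Durch Einsetzen von t = -pi/8: s(-pi/8) = 1536.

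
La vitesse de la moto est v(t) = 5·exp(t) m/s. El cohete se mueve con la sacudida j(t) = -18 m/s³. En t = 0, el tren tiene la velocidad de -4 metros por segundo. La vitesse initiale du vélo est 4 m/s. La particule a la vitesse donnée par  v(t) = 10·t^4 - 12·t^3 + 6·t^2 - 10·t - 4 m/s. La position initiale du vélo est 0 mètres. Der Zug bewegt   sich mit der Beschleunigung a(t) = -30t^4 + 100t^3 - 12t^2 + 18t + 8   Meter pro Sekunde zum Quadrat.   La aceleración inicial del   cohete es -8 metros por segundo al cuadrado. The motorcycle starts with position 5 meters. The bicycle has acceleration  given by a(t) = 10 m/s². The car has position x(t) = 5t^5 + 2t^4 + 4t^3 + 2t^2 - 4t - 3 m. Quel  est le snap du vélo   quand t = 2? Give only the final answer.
Le snap à t = 2 est s = 0.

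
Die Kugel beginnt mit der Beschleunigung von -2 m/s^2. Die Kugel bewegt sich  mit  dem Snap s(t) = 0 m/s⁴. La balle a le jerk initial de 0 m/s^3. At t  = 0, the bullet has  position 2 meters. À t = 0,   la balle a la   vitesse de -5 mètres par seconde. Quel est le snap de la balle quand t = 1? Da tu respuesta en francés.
De l'équation du snap s(t) = 0, nous substituons t = 1 pour obtenir s = 0.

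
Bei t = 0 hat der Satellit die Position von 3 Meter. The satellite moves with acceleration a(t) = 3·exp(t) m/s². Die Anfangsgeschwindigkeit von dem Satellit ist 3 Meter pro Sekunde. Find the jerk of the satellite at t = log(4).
To solve this, we need to take 1 derivative of our acceleration equation a(t) = 3·exp(t). The derivative of acceleration gives jerk: j(t) = 3·exp(t). Using j(t) = 3·exp(t) and substituting t = log(4), we find j = 12.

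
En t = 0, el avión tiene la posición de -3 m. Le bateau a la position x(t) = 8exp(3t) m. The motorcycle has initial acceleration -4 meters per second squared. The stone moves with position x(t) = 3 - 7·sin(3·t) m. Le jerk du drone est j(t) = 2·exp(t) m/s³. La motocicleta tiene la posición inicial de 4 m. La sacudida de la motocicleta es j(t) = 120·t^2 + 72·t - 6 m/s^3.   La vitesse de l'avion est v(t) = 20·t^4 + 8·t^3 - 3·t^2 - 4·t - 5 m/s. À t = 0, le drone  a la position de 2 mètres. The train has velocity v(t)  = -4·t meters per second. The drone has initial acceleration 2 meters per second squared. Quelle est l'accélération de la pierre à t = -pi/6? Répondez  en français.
Pour résoudre ceci, nous devons prendre 2 dérivées de notre équation de la position x(t) = 3 - 7·sin(3·t). En dérivant la position, nous obtenons la vitesse: v(t) = -21·cos(3·t). La dérivée de la vitesse donne l'accélération: a(t) = 63·sin(3·t). Nous avons l'accélération a(t) = 63·sin(3·t). En substituant t = -pi/6: a(-pi/6) = -63.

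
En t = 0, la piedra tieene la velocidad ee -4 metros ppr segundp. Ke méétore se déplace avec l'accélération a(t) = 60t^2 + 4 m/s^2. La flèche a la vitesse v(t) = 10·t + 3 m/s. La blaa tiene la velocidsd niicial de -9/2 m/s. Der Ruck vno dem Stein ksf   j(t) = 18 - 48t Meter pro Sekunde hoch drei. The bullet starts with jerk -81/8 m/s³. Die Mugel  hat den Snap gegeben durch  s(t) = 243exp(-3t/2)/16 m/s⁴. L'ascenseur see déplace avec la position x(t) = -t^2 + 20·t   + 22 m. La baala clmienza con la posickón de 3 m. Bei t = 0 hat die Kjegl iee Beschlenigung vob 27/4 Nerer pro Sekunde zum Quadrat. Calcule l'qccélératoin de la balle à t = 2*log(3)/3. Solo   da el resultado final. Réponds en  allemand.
Bei t = 2*log(3)/3, a = 9/4.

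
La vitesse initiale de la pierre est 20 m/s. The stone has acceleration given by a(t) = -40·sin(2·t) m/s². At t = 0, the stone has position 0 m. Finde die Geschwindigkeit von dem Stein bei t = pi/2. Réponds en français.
Pour résoudre ceci, nous devons prendre 1 intégrale de notre équation de l'accélération a(t) = -40·sin(2·t). En prenant ∫a(t)dt et en appliquant v(0) = 20, nous trouvons v(t) = 20·cos(2·t). De l'équation de la vitesse v(t) = 20·cos(2·t), nous substituons t = pi/2 pour obtenir v = -20.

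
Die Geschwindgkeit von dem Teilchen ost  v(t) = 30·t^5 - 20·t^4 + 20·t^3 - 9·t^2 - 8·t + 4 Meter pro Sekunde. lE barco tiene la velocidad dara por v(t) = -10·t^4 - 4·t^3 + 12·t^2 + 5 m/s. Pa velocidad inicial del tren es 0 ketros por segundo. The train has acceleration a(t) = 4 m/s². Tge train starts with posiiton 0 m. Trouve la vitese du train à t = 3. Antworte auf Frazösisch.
Nous devons trouver la primitive de notre équation de l'accélération a(t) = 4 1 fois. L'intégrale de l'accélération, avec v(0) = 0, donne la vitesse: v(t) = 4·t. Nous avons la vitesse v(t) = 4·t. En substituant t = 3: v(3) = 12.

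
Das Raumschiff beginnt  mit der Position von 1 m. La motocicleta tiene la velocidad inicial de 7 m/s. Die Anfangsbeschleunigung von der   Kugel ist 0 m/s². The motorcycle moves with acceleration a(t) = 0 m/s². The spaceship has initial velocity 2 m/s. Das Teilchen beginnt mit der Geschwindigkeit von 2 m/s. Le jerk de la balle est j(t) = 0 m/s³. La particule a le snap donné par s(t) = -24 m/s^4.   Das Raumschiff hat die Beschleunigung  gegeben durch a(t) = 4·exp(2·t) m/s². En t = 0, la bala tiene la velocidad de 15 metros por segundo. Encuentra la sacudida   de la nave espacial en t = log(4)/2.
Partiendo de la aceleración a(t) = 4·exp(2·t), tomamos 1 derivada. Tomando d/dt de a(t), encontramos j(t) = 8·exp(2·t). Usando j(t) = 8·exp(2·t) y sustituyendo t = log(4)/2, encontramos j = 32.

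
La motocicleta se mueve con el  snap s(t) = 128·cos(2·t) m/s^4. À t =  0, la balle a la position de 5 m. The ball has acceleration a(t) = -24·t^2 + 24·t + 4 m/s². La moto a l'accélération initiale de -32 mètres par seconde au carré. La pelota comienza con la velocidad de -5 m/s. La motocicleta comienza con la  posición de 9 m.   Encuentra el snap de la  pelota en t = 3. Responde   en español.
Partiendo de la aceleración a(t) = -24·t^2 + 24·t + 4, tomamos 2 derivadas. Tomando d/dt de a(t), encontramos j(t) = 24 - 48·t. Tomando d/dt de j(t), encontramos s(t) = -48. Usando s(t) = -48 y sustituyendo t = 3, encontramos s = -48.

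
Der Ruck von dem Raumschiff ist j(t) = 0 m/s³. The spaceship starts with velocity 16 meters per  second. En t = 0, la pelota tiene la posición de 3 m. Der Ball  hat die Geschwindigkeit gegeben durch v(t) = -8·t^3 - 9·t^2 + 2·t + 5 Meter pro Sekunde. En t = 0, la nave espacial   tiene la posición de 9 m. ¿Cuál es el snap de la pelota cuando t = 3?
Para resolver esto, necesitamos tomar 3 derivadas de nuestra ecuación de la velocidad v(t) = -8·t^3 - 9·t^2 + 2·t + 5. Tomando d/dt de v(t), encontramos a(t) = -24·t^2 - 18·t + 2. La derivada de la aceleración da la sacudida: j(t) = -48·t - 18. La derivada de la sacudida da el snap: s(t) = -48. Tenemos el snap s(t) = -48. Sustituyendo t = 3: s(3) = -48.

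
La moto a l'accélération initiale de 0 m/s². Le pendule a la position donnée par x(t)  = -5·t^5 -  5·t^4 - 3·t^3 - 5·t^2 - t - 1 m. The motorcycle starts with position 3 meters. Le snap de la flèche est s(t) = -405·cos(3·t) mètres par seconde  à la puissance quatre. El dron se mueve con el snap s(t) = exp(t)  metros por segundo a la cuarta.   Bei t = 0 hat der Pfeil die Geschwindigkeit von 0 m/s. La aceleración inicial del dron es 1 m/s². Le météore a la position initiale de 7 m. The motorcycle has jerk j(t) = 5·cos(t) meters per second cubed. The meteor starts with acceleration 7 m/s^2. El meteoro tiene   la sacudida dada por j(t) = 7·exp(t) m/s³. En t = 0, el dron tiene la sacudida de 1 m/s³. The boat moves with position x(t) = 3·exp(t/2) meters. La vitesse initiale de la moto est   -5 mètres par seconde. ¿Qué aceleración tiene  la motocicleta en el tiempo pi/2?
Debemos encontrar la antiderivada de nuestra ecuación de la sacudida j(t) = 5·cos(t) 1 vez. La integral de la sacudida es la aceleración. Usando a(0) = 0, obtenemos a(t) = 5·sin(t). De la ecuación de la aceleración a(t) = 5·sin(t), sustituimos t = pi/2 para obtener a = 5.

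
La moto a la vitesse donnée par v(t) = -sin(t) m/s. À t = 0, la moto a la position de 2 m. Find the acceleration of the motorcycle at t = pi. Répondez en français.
Nous devons dériver notre équation de la vitesse v(t) = -sin(t) 1 fois. En dérivant la vitesse, nous obtenons l'accélération: a(t) = -cos(t). En utilisant a(t) = -cos(t) et en substituant t = pi, nous trouvons a = 1.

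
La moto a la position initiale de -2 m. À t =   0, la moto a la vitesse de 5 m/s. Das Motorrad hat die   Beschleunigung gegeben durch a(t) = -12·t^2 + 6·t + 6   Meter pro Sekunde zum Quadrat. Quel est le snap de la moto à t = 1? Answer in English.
To solve this, we need to take 2 derivatives of our acceleration equation a(t) = -12·t^2 + 6·t + 6. Taking d/dt of a(t), we find j(t) = 6 - 24·t. The derivative of jerk gives snap: s(t) = -24. Using s(t) = -24 and substituting t = 1, we find s = -24.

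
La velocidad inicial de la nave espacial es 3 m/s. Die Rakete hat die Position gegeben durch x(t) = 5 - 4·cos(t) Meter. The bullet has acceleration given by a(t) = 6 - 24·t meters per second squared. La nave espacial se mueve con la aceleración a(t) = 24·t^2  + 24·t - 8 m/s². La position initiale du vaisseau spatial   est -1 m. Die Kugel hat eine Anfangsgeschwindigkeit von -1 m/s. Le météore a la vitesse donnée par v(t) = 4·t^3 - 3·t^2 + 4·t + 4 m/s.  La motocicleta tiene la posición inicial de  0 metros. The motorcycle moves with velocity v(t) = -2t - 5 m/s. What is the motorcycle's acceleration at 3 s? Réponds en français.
En partant de la vitesse v(t) = -2·t - 5, nous prenons 1 dérivée. La dérivée de la vitesse donne l'accélération: a(t) = -2. Nous avons l'accélération a(t) = -2. En substituant t = 3: a(3) = -2.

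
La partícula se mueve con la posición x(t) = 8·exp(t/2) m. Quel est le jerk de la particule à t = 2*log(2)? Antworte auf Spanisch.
Para resolver esto, necesitamos tomar 3 derivadas de nuestra ecuación de la posición x(t) = 8·exp(t/2). Tomando d/dt de x(t), encontramos v(t) = 4·exp(t/2). Tomando d/dt de v(t), encontramos a(t) = 2·exp(t/2). Derivando la aceleración, obtenemos la sacudida: j(t) = exp(t/2). De la ecuación de la sacudida j(t) = exp(t/2), sustituimos t = 2*log(2) para obtener j = 2.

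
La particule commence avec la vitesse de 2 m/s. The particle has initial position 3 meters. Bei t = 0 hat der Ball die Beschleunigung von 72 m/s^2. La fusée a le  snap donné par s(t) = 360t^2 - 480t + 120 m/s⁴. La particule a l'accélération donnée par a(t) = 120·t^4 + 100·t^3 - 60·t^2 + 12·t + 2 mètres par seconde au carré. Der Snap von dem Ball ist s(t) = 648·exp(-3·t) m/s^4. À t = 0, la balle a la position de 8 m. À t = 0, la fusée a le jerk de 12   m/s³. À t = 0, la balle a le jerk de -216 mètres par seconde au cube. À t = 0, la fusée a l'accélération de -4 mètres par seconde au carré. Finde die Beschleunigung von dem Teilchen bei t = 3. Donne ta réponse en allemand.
Aus der Gleichung für die Beschleunigung a(t) = 120·t^4 + 100·t^3 - 60·t^2 + 12·t + 2, setzen wir t = 3 ein und erhalten a = 11918.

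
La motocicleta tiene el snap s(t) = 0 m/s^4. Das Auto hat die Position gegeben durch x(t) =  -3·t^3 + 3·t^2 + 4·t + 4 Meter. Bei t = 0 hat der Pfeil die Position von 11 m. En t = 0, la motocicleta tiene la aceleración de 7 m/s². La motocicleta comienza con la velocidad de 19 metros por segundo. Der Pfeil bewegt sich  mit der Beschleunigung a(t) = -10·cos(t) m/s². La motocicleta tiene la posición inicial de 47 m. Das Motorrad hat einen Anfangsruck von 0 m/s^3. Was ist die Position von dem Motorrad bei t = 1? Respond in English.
To find the answer, we compute 4 antiderivatives of s(t) = 0. Finding the antiderivative of s(t) and using j(0) = 0: j(t) = 0. The integral of jerk is acceleration. Using a(0) = 7, we get a(t) = 7. The integral of acceleration, with v(0) = 19, gives velocity: v(t) = 7·t + 19. The antiderivative of velocity, with x(0) = 47, gives position: x(t) = 7·t^2/2 + 19·t + 47. From the given position equation x(t) = 7·t^2/2 + 19·t + 47, we substitute t = 1 to get x = 139/2.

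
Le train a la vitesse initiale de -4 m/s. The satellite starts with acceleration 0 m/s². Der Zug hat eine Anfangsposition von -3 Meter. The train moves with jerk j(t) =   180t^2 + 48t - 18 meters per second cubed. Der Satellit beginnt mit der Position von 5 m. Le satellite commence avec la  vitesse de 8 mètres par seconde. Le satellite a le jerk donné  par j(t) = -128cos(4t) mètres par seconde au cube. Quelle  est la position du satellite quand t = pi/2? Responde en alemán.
Um dies zu lösen, müssen wir 3 Stammfunktionen unserer Gleichung für den Ruck j(t) = -128·cos(4·t) finden. Die Stammfunktion von dem Ruck ist die Beschleunigung. Mit a(0) = 0 erhalten wir a(t) = -32·sin(4·t). Mit ∫a(t)dt und Anwendung von v(0) = 8, finden wir v(t) = 8·cos(4·t). Durch Integration von der Geschwindigkeit und Verwendung der Anfangsbedingung x(0) = 5, erhalten wir x(t) = 2·sin(4·t) + 5. Aus der Gleichung für die Position x(t) = 2·sin(4·t) + 5, setzen wir t = pi/2 ein und erhalten x = 5.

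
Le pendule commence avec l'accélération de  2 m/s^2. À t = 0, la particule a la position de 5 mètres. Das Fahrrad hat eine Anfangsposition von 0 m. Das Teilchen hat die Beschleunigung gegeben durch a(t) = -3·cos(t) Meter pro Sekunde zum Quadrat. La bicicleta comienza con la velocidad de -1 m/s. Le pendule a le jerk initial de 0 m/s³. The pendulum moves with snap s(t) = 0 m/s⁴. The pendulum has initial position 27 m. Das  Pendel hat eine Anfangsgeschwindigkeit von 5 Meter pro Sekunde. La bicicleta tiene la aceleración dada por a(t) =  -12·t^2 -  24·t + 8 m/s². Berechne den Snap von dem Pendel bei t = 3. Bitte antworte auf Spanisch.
Tenemos el snap s(t) = 0. Sustituyendo t = 3: s(3) = 0.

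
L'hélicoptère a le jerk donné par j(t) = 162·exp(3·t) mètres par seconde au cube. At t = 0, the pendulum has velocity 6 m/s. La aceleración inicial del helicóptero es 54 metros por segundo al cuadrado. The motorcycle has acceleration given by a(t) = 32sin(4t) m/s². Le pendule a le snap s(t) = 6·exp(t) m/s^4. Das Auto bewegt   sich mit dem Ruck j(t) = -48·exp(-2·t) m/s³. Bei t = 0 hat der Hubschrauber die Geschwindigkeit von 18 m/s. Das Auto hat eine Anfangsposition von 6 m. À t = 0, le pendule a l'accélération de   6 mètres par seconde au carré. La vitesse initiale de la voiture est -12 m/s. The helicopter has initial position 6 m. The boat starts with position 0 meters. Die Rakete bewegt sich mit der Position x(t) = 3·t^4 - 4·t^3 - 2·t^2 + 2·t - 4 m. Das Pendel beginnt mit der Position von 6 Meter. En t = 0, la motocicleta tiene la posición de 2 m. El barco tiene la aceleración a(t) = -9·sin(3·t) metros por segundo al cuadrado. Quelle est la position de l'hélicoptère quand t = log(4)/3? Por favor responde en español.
Partiendo de la sacudida j(t) = 162·exp(3·t), tomamos 3 antiderivadas. La antiderivada de la sacudida es la aceleración. Usando a(0) = 54, obtenemos a(t) = 54·exp(3·t). La antiderivada de la aceleración es la velocidad. Usando v(0) = 18, obtenemos v(t) = 18·exp(3·t). Integrando la velocidad y usando la condición inicial x(0) = 6, obtenemos x(t) = 6·exp(3·t). Tenemos la posición x(t) = 6·exp(3·t). Sustituyendo t = log(4)/3: x(log(4)/3) = 24.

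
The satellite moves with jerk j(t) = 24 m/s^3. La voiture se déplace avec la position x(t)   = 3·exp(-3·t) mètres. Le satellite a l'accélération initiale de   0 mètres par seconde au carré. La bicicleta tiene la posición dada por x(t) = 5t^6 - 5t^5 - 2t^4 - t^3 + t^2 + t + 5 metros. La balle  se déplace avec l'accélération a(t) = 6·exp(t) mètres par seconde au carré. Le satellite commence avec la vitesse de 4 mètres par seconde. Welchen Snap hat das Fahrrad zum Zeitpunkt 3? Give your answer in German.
Um dies zu lösen, müssen wir 4 Ableitungen unserer Gleichung für die Position x(t) = 5·t^6 - 5·t^5 - 2·t^4 - t^3 + t^2 + t + 5 nehmen. Die Ableitung von der Position ergibt die Geschwindigkeit: v(t) = 30·t^5 - 25·t^4 - 8·t^3 - 3·t^2 + 2·t + 1. Die Ableitung von der Geschwindigkeit ergibt die Beschleunigung: a(t) = 150·t^4 - 100·t^3 - 24·t^2 - 6·t + 2. Mit d/dt von a(t) finden wir j(t) = 600·t^3 - 300·t^2 - 48·t - 6. Mit d/dt von j(t) finden wir s(t) = 1800·t^2 - 600·t - 48. Mit s(t) = 1800·t^2 - 600·t - 48 und Einsetzen von t = 3, finden wir s = 14352.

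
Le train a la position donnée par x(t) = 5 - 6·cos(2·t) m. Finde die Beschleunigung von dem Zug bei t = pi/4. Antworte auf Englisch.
We must differentiate our position equation x(t) = 5 - 6·cos(2·t) 2 times. Taking d/dt of x(t), we find v(t) = 12·sin(2·t). Differentiating velocity, we get acceleration: a(t) = 24·cos(2·t). Using a(t) = 24·cos(2·t) and substituting t = pi/4, we find a = 0.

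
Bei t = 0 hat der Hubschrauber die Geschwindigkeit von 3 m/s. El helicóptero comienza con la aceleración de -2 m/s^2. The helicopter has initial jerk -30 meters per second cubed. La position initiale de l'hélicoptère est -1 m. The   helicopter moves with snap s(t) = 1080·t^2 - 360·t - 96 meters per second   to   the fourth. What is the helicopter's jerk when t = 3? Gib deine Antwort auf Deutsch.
Wir müssen unsere Gleichung für den Snap s(t) = 1080·t^2 - 360·t - 96 1-mal integrieren. Das Integral von dem Snap ist der Ruck. Mit j(0) = -30 erhalten wir j(t) = 360·t^3 - 180·t^2 - 96·t - 30. Wir haben den Ruck j(t) = 360·t^3 - 180·t^2 - 96·t - 30. Durch Einsetzen von t = 3: j(3) = 7782.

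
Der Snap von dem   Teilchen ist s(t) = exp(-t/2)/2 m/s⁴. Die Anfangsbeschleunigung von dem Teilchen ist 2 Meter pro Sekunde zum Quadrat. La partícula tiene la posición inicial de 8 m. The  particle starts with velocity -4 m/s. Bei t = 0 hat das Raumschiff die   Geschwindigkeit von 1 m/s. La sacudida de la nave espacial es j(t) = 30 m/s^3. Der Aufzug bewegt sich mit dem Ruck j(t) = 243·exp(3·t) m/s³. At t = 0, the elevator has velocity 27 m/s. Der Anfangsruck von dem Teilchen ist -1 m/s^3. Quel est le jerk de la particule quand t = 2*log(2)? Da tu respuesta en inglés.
We must find the antiderivative of our snap equation s(t) = exp(-t/2)/2 1 time. The antiderivative of snap, with j(0) = -1, gives jerk: j(t) = -exp(-t/2). Using j(t) = -exp(-t/2) and substituting t = 2*log(2), we find j = -1/2.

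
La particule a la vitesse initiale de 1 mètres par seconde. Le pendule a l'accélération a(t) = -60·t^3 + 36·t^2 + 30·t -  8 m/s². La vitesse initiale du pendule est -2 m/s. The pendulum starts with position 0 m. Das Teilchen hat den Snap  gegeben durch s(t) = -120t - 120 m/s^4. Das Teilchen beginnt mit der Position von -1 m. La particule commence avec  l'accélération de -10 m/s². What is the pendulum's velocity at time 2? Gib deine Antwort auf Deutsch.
Wir müssen unsere Gleichung für die Beschleunigung a(t) = -60·t^3 + 36·t^2 + 30·t - 8 1-mal integrieren. Die Stammfunktion von der Beschleunigung ist die Geschwindigkeit. Mit v(0) = -2 erhalten wir v(t) = -15·t^4 + 12·t^3 + 15·t^2 - 8·t - 2. Aus der Gleichung für die Geschwindigkeit v(t) = -15·t^4 + 12·t^3 + 15·t^2 - 8·t - 2, setzen wir t = 2 ein und erhalten v = -102.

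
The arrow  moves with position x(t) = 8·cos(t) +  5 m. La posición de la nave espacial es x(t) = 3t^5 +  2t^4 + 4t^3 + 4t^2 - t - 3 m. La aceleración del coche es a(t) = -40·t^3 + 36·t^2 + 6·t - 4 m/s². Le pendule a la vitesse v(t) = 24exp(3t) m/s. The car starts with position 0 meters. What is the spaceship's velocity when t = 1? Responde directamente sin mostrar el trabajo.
The answer is 42.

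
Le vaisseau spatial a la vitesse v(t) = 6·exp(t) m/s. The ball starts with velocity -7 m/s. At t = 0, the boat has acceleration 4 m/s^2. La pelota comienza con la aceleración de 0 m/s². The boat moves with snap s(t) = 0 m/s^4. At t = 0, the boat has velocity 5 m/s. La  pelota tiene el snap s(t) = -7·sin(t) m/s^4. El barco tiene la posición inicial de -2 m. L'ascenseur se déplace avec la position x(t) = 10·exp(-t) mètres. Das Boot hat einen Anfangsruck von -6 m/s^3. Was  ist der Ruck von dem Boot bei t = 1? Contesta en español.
Partiendo del snap s(t) = 0, tomamos 1 antiderivada. La antiderivada del snap es la sacudida. Usando j(0) = -6, obtenemos j(t) = -6. Tenemos la sacudida j(t) = -6. Sustituyendo t = 1: j(1) = -6.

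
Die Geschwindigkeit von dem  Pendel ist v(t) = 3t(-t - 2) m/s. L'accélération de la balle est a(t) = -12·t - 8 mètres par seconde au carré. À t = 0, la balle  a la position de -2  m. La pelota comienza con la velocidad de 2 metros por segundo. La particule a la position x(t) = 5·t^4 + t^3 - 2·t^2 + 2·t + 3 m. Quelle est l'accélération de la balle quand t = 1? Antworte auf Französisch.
En utilisant a(t) = -12·t - 8 et en substituant t = 1, nous trouvons a = -20.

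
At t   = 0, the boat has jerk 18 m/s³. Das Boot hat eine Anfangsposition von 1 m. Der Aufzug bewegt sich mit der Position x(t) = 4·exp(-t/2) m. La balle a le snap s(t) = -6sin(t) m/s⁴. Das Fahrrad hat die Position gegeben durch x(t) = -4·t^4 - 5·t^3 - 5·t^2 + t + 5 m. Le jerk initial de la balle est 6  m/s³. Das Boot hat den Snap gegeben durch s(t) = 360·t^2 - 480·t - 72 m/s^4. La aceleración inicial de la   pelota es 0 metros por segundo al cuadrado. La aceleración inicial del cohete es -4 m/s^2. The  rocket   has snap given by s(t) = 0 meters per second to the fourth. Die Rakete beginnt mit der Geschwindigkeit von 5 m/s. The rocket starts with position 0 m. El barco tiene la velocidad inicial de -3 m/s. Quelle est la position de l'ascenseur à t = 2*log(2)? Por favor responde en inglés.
Using x(t) = 4·exp(-t/2) and substituting t = 2*log(2), we find x = 2.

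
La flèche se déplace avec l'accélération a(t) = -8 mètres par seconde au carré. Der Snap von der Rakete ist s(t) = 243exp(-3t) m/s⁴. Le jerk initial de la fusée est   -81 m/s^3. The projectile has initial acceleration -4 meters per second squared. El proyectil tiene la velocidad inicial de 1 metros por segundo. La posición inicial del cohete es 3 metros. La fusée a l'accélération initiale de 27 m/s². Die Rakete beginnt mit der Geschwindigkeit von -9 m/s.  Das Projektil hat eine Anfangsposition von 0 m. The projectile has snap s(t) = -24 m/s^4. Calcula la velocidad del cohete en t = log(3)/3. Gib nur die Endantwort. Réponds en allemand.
Die Geschwindigkeit bei t = log(3)/3 ist v = -3.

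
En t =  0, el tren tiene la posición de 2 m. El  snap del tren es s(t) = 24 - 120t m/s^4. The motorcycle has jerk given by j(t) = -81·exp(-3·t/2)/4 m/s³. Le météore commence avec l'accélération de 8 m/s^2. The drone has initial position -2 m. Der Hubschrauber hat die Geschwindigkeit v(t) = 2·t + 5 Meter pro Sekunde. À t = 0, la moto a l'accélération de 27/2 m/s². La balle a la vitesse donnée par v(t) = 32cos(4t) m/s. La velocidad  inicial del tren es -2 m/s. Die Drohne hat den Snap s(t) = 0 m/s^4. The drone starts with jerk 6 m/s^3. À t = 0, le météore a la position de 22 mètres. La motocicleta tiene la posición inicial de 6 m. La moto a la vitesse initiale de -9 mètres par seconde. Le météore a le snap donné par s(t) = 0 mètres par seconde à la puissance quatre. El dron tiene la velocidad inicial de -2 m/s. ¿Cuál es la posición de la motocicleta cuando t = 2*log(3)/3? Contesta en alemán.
Um dies zu lösen, müssen wir 3 Integrale unserer Gleichung für den Ruck j(t) = -81·exp(-3·t/2)/4 finden. Die Stammfunktion von dem Ruck ist die Beschleunigung. Mit a(0) = 27/2 erhalten wir a(t) = 27·exp(-3·t/2)/2. Durch Integration von der Beschleunigung und Verwendung der Anfangsbedingung v(0) = -9, erhalten wir v(t) = -9·exp(-3·t/2). Mit ∫v(t)dt und Anwendung von x(0) = 6, finden wir x(t) = 6·exp(-3·t/2). Mit x(t) = 6·exp(-3·t/2) und Einsetzen von t = 2*log(3)/3, finden wir x = 2.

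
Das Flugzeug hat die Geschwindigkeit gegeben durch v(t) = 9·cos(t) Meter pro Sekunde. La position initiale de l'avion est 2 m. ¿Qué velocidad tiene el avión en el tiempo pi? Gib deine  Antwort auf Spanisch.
Tenemos la velocidad v(t) = 9·cos(t). Sustituyendo t = pi: v(pi) = -9.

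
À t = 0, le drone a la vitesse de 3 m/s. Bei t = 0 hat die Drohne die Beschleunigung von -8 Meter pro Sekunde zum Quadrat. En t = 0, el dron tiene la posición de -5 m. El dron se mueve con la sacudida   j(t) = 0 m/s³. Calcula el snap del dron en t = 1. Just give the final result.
s(1) = 0.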